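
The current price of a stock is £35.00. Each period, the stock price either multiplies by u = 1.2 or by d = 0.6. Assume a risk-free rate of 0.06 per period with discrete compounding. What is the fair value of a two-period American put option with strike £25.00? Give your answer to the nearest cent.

Risk-neutral probability p = (1 + 0.06 − 0.6)/(1.2 − 0.6) = 0.4600/0.6000 = 0.7667
Terminal stock prices: S_uu = 50.4, S_ud = 25.2, S_dd = 12.6
Terminal payoffs (K − S): max(-25.4, 0) = 0, max(-0.2, 0) = 0, max(12.4, 0) = 12.4
Node u (S = 42): continuation = 1/1.06·[0.7667·0.0000 + 0.2333·0.0000] = 0.0000; exercise value = 0.0000 ≤ continuation, so V_u = 0.0000
Node d (S = 21): continuation = 1/1.06·[0.7667·0.0000 + 0.2333·12.4000] = 2.7296; exercise value = 4.0000 > continuation, so V_d = 4.0000 (exercise)
Node 0 (S = 35): continuation = 1/1.06·[0.7667·0.0000 + 0.2333·4.0000] = 0.8805; exercise value = 0.0000 ≤ continuation, so V_0 = 0.8805

£0.88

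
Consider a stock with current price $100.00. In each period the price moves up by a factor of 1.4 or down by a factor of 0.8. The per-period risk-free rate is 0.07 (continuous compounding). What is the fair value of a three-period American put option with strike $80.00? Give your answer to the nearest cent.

Risk-neutral probability p = (e^0.07 − 0.8)/(1.4 − 0.8) = 0.2725/0.6000 = 0.4542
Terminal stock prices: S_uuu = 274.4, S_uud = 156.8, S_udd = 89.6, S_ddd = 51.2
Terminal payoffs (K − S): max(-194.4, 0) = 0, max(-76.8, 0) = 0, max(-9.6, 0) = 0, max(28.8, 0) = 28.8
Node uu (S = 196): continuation = e^(−0.07)·[0.4542·0.0000 + 0.5458·0.0000] = 0.0000; exercise value = 0.0000 ≤ continuation, so V_uu = 0.0000
Node ud (S = 112): continuation = e^(−0.07)·[0.4542·0.0000 + 0.5458·0.0000] = 0.0000; exercise value = 0.0000 ≤ continuation, so V_ud = 0.0000
Node dd (S = 64): continuation = e^(−0.07)·[0.4542·0.0000 + 0.5458·28.8000] = 14.6569; exercise value = 16.0000 > continuation, so V_dd = 16.0000 (exercise)
Node u (S = 140): continuation = e^(−0.07)·[0.4542·0.0000 + 0.5458·0.0000] = 0.0000; exercise value = 0.0000 ≤ continuation, so V_u = 0.0000
Node d (S = 80): continuation = e^(−0.07)·[0.4542·0.0000 + 0.5458·16.0000] = 8.1427; exercise value = 0.0000 ≤ continuation, so V_d = 8.1427
Node 0 (S = 100): continuation = e^(−0.07)·[0.4542·0.0000 + 0.5458·8.1427] = 4.1440; exercise value = 0.0000 ≤ continuation, so V_0 = 4.1440

$4.14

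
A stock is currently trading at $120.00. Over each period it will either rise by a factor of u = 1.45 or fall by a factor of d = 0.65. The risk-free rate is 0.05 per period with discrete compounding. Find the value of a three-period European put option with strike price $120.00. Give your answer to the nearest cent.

$24.46

Risk-neutral probability p = (1 + 0.05 − 0.65)/(1.45 − 0.65) = 0.4000/0.8000 = 0.5000
Terminal stock prices: S_uuu = 365.8, S_uud = 164, S_udd = 73.52, S_ddd = 32.95
Terminal payoffs (K − S): max(-245.8, 0) = 0, max(-44, 0) = 0, max(46.48, 0) = 46.48, max(87.05, 0) = 87.05
Node uu (S = 252.3): V_uu = 1/1.05·[0.5000·0.0000 + 0.5000·0.0000] = 0.0000
Node ud (S = 113.1): V_ud = 1/1.05·[0.5000·0.0000 + 0.5000·46.4850] = 22.1357
Node dd (S = 50.7): V_dd = 1/1.05·[0.5000·46.4850 + 0.5000·87.0450] = 63.5857
Node u (S = 174): V_u = 1/1.05·[0.5000·0.0000 + 0.5000·22.1357] = 10.5408
Node d (S = 78): V_d = 1/1.05·[0.5000·22.1357 + 0.5000·63.5857] = 40.8197
Node 0 (S = 120): V_0 = 1/1.05·[0.5000·10.5408 + 0.5000·40.8197] = 24.4574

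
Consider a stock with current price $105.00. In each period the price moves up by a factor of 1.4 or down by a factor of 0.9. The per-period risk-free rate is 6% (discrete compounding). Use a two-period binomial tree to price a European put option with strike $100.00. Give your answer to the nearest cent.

Risk-neutral probability p = (1 + 0.06 − 0.9)/(1.4 − 0.9) = 0.1600/0.5000 = 0.3200
Terminal stock prices: S_uu = 205.8, S_ud = 132.3, S_dd = 85.05
Terminal payoffs (K − S): max(-105.8, 0) = 0, max(-32.3, 0) = 0, max(14.95, 0) = 14.95
Node u (S = 147): V_u = 1/1.06·[0.3200·0.0000 + 0.6800·0.0000] = 0.0000
Node d (S = 94.5): V_d = 1/1.06·[0.3200·0.0000 + 0.6800·14.9500] = 9.5906
Node 0 (S = 105): V_0 = 1/1.06·[0.3200·0.0000 + 0.6800·9.5906] = 6.1524

$6.15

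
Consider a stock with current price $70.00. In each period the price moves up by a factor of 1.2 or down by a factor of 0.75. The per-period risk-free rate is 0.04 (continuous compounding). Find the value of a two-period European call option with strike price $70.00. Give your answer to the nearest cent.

$11.87

Risk-neutral probability p = (e^0.04 − 0.75)/(1.2 − 0.75) = 0.2908/0.4500 = 0.6462
Terminal stock prices: S_uu = 100.8, S_ud = 63, S_dd = 39.38
Terminal payoffs (S − K): max(30.8, 0) = 30.8, max(-7, 0) = 0, max(-30.62, 0) = 0
Node u (S = 84): V_u = e^(−0.04)·[0.6462·30.8000 + 0.3538·0.0000] = 19.1239
Node d (S = 52.5): V_d = e^(−0.04)·[0.6462·0.0000 + 0.3538·0.0000] = 0.0000
Node 0 (S = 70): V_0 = e^(−0.04)·[0.6462·19.1239 + 0.3538·0.0000] = 11.8742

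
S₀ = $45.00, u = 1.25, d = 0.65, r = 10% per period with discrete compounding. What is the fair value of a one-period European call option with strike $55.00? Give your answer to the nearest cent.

$0.85

Risk-neutral probability p = (1 + 0.1 − 0.65)/(1.25 − 0.65) = 0.4500/0.6000 = 0.7500
Terminal stock prices: S_u = 56.25, S_d = 29.25
Terminal payoffs (S − K): max(1.25, 0) = 1.25, max(-25.75, 0) = 0
Node 0 (S = 45): V_0 = 1/1.1·[0.7500·1.2500 + 0.2500·0.0000] = 0.8523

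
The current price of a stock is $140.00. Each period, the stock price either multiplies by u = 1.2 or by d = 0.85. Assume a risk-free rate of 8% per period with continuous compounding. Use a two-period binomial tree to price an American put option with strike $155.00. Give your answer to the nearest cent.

$15.00

Risk-neutral probability p = (e^0.08 − 0.85)/(1.2 − 0.85) = 0.2333/0.3500 = 0.6665
Terminal stock prices: S_uu = 201.6, S_ud = 142.8, S_dd = 101.1
Terminal payoffs (K − S): max(-46.6, 0) = 0, max(12.2, 0) = 12.2, max(53.85, 0) = 53.85
Node u (S = 168): continuation = e^(−0.08)·[0.6665·0.0000 + 0.3335·12.2000] = 3.7555; exercise value = 0.0000 ≤ continuation, so V_u = 3.7555
Node d (S = 119): continuation = e^(−0.08)·[0.6665·12.2000 + 0.3335·53.8500] = 24.0830; exercise value = 36.0000 > continuation, so V_d = 36.0000 (exercise)
Node 0 (S = 140): continuation = e^(−0.08)·[0.6665·3.7555 + 0.3335·36.0000] = 13.3925; exercise value = 15.0000 > continuation, so V_0 = 15.0000 (exercise)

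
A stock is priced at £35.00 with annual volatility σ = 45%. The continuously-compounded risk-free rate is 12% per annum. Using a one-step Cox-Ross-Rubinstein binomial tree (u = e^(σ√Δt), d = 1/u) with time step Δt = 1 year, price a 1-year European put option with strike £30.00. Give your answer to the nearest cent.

£3.23

CRR parameters: u = e^(σ√Δt) = e^(0.45·√1) = 1.5683, d = 1/u = 0.6376
Per-period rate: rΔt = 0.12·1 = 0.12, so R = e^0.12 = 1.1275
Risk-neutral probability p = (e^0.12 − 0.6376)/(1.5683 − 0.6376) = 0.4899/0.9307 = 0.5264
Terminal stock prices: S_u = 54.89, S_d = 22.32
Terminal payoffs (K − S): max(-24.89, 0) = 0, max(7.683, 0) = 7.683
Node 0 (S = 35): V_0 = e^(−0.12)·[0.5264·0.0000 + 0.4736·7.6830] = 3.2275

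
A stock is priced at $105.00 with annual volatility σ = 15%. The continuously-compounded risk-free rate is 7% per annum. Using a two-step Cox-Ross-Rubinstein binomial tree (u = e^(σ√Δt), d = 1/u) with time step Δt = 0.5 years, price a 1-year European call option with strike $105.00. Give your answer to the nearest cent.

CRR parameters: u = e^(σ√Δt) = e^(0.15·√0.5) = 1.1119, d = 1/u = 0.8994
Per-period rate: rΔt = 0.07·0.5 = 0.035, so R = e^0.035 = 1.0356
Risk-neutral probability p = (e^0.035 − 0.8994)/(1.1119 − 0.8994) = 0.1363/0.2125 = 0.6411
Terminal stock prices: S_uu = 129.8, S_ud = 105, S_dd = 84.93
Terminal payoffs (S − K): max(24.81, 0) = 24.81, max(0, 0) = 0, max(-20.07, 0) = 0
Node u (S = 116.7): V_u = e^(−0.035)·[0.6411·24.8127 + 0.3589·0.0000] = 15.3604
Node d (S = 94.43): V_d = e^(−0.035)·[0.6411·0.0000 + 0.3589·0.0000] = 0.0000
Node 0 (S = 105): V_0 = e^(−0.035)·[0.6411·15.3604 + 0.3589·0.0000] = 9.5090

$9.51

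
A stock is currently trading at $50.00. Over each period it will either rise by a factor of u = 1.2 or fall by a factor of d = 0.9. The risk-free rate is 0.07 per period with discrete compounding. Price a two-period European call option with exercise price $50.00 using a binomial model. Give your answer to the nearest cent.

$7.89

Risk-neutral probability p = (1 + 0.07 − 0.9)/(1.2 − 0.9) = 0.1700/0.3000 = 0.5667
Terminal stock prices: S_uu = 72, S_ud = 54, S_dd = 40.5
Terminal payoffs (S − K): max(22, 0) = 22, max(4, 0) = 4, max(-9.5, 0) = 0
Node u (S = 60): V_u = 1/1.07·[0.5667·22.0000 + 0.4333·4.0000] = 13.2710
Node d (S = 45): V_d = 1/1.07·[0.5667·4.0000 + 0.4333·0.0000] = 2.1184
Node 0 (S = 50): V_0 = 1/1.07·[0.5667·13.2710 + 0.4333·2.1184] = 7.8862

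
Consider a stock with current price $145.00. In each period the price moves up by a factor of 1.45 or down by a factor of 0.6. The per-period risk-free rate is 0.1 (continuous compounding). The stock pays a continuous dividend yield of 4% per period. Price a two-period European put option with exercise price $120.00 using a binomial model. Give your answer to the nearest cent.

$11.58

Per-period risk-free factor R = e^0.1 = 1.1052; dividend-adjusted growth = e^(0.1−0.04) = 1.0618.
Risk-neutral probability p = (1.0618 − 0.6)/(1.45 − 0.6) = 0.4618/0.8500 = 0.5433
Terminal stock prices: S_uu = 304.9, S_ud = 126.1, S_dd = 52.2
Terminal payoffs (K − S): max(-184.9, 0) = 0, max(-6.15, 0) = 0, max(67.8, 0) = 67.8
Node u (S = 210.2): V_u = e^(−0.1)·[0.5433·0.0000 + 0.4567·0.0000] = 0.0000
Node d (S = 87): V_d = e^(−0.1)·[0.5433·0.0000 + 0.4567·67.8000] = 28.0153
Node 0 (S = 145): V_0 = e^(−0.1)·[0.5433·0.0000 + 0.4567·28.0153] = 11.5761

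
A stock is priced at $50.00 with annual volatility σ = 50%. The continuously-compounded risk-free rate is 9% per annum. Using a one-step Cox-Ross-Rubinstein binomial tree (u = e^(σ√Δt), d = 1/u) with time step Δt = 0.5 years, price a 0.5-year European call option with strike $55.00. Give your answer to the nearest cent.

CRR parameters: u = e^(σ√Δt) = e^(0.5·√0.5) = 1.4241, d = 1/u = 0.7022
Per-period rate: rΔt = 0.09·0.5 = 0.045, so R = e^0.045 = 1.0460
Risk-neutral probability p = (e^0.045 − 0.7022)/(1.4241 − 0.7022) = 0.3438/0.7219 = 0.4763
Terminal stock prices: S_u = 71.21, S_d = 35.11
Terminal payoffs (S − K): max(16.21, 0) = 16.21, max(-19.89, 0) = 0
Node 0 (S = 50): V_0 = e^(−0.045)·[0.4763·16.2060 + 0.5237·0.0000] = 7.3789

$7.38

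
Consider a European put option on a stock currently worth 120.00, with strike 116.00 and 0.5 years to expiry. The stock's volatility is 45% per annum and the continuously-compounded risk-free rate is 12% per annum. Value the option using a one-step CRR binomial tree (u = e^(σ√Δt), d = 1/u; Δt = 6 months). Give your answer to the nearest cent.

13.07

CRR parameters: u = e^(σ√Δt) = e^(0.45·√0.5) = 1.3746, d = 1/u = 0.7275
Per-period rate: rΔt = 0.12·0.5 = 0.06, so R = e^0.06 = 1.0618
Risk-neutral probability p = (e^0.06 − 0.7275)/(1.3746 − 0.7275) = 0.3344/0.6472 = 0.5167
Terminal stock prices: S_u = 165, S_d = 87.3
Terminal payoffs (K − S): max(-48.96, 0) = 0, max(28.7, 0) = 28.7
Node 0 (S = 120): V_0 = e^(−0.06)·[0.5167·0.0000 + 0.4833·28.7050] = 13.0662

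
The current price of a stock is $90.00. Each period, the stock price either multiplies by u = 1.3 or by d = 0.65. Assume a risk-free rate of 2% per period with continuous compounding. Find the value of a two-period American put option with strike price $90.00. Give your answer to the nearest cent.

$16.58

Risk-neutral probability p = (e^0.02 − 0.65)/(1.3 − 0.65) = 0.3702/0.6500 = 0.5695
Terminal stock prices: S_uu = 152.1, S_ud = 76.05, S_dd = 38.03
Terminal payoffs (K − S): max(-62.1, 0) = 0, max(13.95, 0) = 13.95, max(51.97, 0) = 51.97
Node u (S = 117): continuation = e^(−0.02)·[0.5695·0.0000 + 0.4305·13.9500] = 5.8860; exercise value = 0.0000 ≤ continuation, so V_u = 5.8860
Node d (S = 58.5): continuation = e^(−0.02)·[0.5695·13.9500 + 0.4305·51.9750] = 29.7179; exercise value = 31.5000 > continuation, so V_d = 31.5000 (exercise)
Node 0 (S = 90): continuation = e^(−0.02)·[0.5695·5.8860 + 0.4305·31.5000] = 16.5769; exercise value = 0.0000 ≤ continuation, so V_0 = 16.5769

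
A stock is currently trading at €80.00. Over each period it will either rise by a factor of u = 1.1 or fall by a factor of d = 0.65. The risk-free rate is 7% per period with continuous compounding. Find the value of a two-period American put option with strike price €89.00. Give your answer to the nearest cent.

€9.00

Risk-neutral probability p = (e^0.07 − 0.65)/(1.1 − 0.65) = 0.4225/0.4500 = 0.9389
Terminal stock prices: S_uu = 96.8, S_ud = 57.2, S_dd = 33.8
Terminal payoffs (K − S): max(-7.8, 0) = 0, max(31.8, 0) = 31.8, max(55.2, 0) = 55.2
Node u (S = 88): continuation = e^(−0.07)·[0.9389·0.0000 + 0.0611·31.8000] = 1.8114; exercise value = 1.0000 ≤ continuation, so V_u = 1.8114
Node d (S = 52): continuation = e^(−0.07)·[0.9389·31.8000 + 0.0611·55.2000] = 30.9830; exercise value = 37.0000 > continuation, so V_d = 37.0000 (exercise)
Node 0 (S = 80): continuation = e^(−0.07)·[0.9389·1.8114 + 0.0611·37.0000] = 3.6934; exercise value = 9.0000 > continuation, so V_0 = 9.0000 (exercise)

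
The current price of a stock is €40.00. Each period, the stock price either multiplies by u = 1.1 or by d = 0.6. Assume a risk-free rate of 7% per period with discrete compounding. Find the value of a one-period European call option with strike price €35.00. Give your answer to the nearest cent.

Risk-neutral probability p = (1 + 0.07 − 0.6)/(1.1 − 0.6) = 0.4700/0.5000 = 0.9400
Terminal stock prices: S_u = 44, S_d = 24
Terminal payoffs (S − K): max(9, 0) = 9, max(-11, 0) = 0
Node 0 (S = 40): V_0 = 1/1.07·[0.9400·9.0000 + 0.0600·0.0000] = 7.9065

€7.91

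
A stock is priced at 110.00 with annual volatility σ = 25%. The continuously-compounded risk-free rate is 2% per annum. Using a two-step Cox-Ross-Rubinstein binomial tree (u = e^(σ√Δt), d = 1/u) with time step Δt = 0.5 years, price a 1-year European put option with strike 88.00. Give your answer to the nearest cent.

CRR parameters: u = e^(σ√Δt) = e^(0.25·√0.5) = 1.1934, d = 1/u = 0.8380
Per-period rate: rΔt = 0.02·0.5 = 0.01, so R = e^0.01 = 1.0101
Risk-neutral probability p = (e^0.01 − 0.8380)/(1.1934 − 0.8380) = 0.1721/0.3554 = 0.4842
Terminal stock prices: S_uu = 156.7, S_ud = 110, S_dd = 77.24
Terminal payoffs (K − S): max(-68.65, 0) = 0, max(-22, 0) = 0, max(10.76, 0) = 10.76
Node u (S = 131.3): V_u = e^(−0.01)·[0.4842·0.0000 + 0.5158·0.0000] = 0.0000
Node d (S = 92.18): V_d = e^(−0.01)·[0.4842·0.0000 + 0.5158·10.7593] = 5.4944
Node 0 (S = 110): V_0 = e^(−0.01)·[0.4842·0.0000 + 0.5158·5.4944] = 2.8058

2.81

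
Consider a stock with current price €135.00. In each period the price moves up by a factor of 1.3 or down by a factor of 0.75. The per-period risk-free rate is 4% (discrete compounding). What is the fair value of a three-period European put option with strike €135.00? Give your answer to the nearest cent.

€18.73

Risk-neutral probability p = (1 + 0.04 − 0.75)/(1.3 − 0.75) = 0.2900/0.5500 = 0.5273
Terminal stock prices: S_uuu = 296.6, S_uud = 171.1, S_udd = 98.72, S_ddd = 56.95
Terminal payoffs (K − S): max(-161.6, 0) = 0, max(-36.11, 0) = 0, max(36.28, 0) = 36.28, max(78.05, 0) = 78.05
Node uu (S = 228.2): V_uu = 1/1.04·[0.5273·0.0000 + 0.4727·0.0000] = 0.0000
Node ud (S = 131.6): V_ud = 1/1.04·[0.5273·0.0000 + 0.4727·36.2812] = 16.4915
Node dd (S = 75.94): V_dd = 1/1.04·[0.5273·36.2812 + 0.4727·78.0469] = 53.8702
Node u (S = 175.5): V_u = 1/1.04·[0.5273·0.0000 + 0.4727·16.4915] = 7.4961
Node d (S = 101.2): V_d = 1/1.04·[0.5273·16.4915 + 0.4727·53.8702] = 32.8475
Node 0 (S = 135): V_0 = 1/1.04·[0.5273·7.4961 + 0.4727·32.8475] = 18.7312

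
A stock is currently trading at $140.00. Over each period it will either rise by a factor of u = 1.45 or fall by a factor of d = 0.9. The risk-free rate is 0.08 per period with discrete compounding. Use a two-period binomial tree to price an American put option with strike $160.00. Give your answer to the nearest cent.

Risk-neutral probability p = (1 + 0.08 − 0.9)/(1.45 − 0.9) = 0.1800/0.5500 = 0.3273
Terminal stock prices: S_uu = 294.4, S_ud = 182.7, S_dd = 113.4
Terminal payoffs (K − S): max(-134.4, 0) = 0, max(-22.7, 0) = 0, max(46.6, 0) = 46.6
Node u (S = 203): continuation = 1/1.08·[0.3273·0.0000 + 0.6727·0.0000] = 0.0000; exercise value = 0.0000 ≤ continuation, so V_u = 0.0000
Node d (S = 126): continuation = 1/1.08·[0.3273·0.0000 + 0.6727·46.6000] = 29.0269; exercise value = 34.0000 > continuation, so V_d = 34.0000 (exercise)
Node 0 (S = 140): continuation = 1/1.08·[0.3273·0.0000 + 0.6727·34.0000] = 21.1785; exercise value = 20.0000 ≤ continuation, so V_0 = 21.1785

$21.18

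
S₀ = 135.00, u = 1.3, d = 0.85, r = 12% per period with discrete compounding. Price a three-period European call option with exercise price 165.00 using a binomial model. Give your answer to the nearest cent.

29.13

Risk-neutral probability p = (1 + 0.12 − 0.85)/(1.3 − 0.85) = 0.2700/0.4500 = 0.6000
Terminal stock prices: S_uuu = 296.6, S_uud = 193.9, S_udd = 126.8, S_ddd = 82.91
Terminal payoffs (S − K): max(131.6, 0) = 131.6, max(28.93, 0) = 28.93, max(-38.2, 0) = 0, max(-82.09, 0) = 0
Node uu (S = 228.2): V_uu = 1/1.12·[0.6000·131.5950 + 0.4000·28.9275] = 80.8286
Node ud (S = 149.2): V_ud = 1/1.12·[0.6000·28.9275 + 0.4000·0.0000] = 15.4969
Node dd (S = 97.54): V_dd = 1/1.12·[0.6000·0.0000 + 0.4000·0.0000] = 0.0000
Node u (S = 175.5): V_u = 1/1.12·[0.6000·80.8286 + 0.4000·15.4969] = 48.8356
Node d (S = 114.8): V_d = 1/1.12·[0.6000·15.4969 + 0.4000·0.0000] = 8.3019
Node 0 (S = 135): V_0 = 1/1.12·[0.6000·48.8356 + 0.4000·8.3019] = 29.1269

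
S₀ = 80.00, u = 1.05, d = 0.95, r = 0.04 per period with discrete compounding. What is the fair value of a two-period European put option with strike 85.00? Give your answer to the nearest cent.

0.98

Risk-neutral probability p = (1 + 0.04 − 0.95)/(1.05 − 0.95) = 0.0900/0.1000 = 0.9000
Terminal stock prices: S_uu = 88.2, S_ud = 79.8, S_dd = 72.2
Terminal payoffs (K − S): max(-3.2, 0) = 0, max(5.2, 0) = 5.2, max(12.8, 0) = 12.8
Node u (S = 84): V_u = 1/1.04·[0.9000·0.0000 + 0.1000·5.2000] = 0.5000
Node d (S = 76): V_d = 1/1.04·[0.9000·5.2000 + 0.1000·12.8000] = 5.7308
Node 0 (S = 80): V_0 = 1/1.04·[0.9000·0.5000 + 0.1000·5.7308] = 0.9837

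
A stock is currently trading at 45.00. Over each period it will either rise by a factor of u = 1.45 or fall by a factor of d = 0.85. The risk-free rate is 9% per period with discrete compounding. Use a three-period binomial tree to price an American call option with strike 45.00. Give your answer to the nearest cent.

13.15

Risk-neutral probability p = (1 + 0.09 − 0.85)/(1.45 − 0.85) = 0.2400/0.6000 = 0.4000
Terminal stock prices: S_uuu = 137.2, S_uud = 80.42, S_udd = 47.14, S_ddd = 27.64
Terminal payoffs (S − K): max(92.19, 0) = 92.19, max(35.42, 0) = 35.42, max(2.143, 0) = 2.143, max(-17.36, 0) = 0
Node uu (S = 94.61): continuation = 1/1.09·[0.4000·92.1881 + 0.6000·35.4206] = 53.3281; exercise value = 49.6125 ≤ continuation, so V_uu = 53.3281
Node ud (S = 55.46): continuation = 1/1.09·[0.4000·35.4206 + 0.6000·2.1431] = 14.1781; exercise value = 10.4625 ≤ continuation, so V_ud = 14.1781
Node dd (S = 32.51): continuation = 1/1.09·[0.4000·2.1431 + 0.6000·0.0000] = 0.7865; exercise value = 0.0000 ≤ continuation, so V_dd = 0.7865
Node u (S = 65.25): continuation = 1/1.09·[0.4000·53.3281 + 0.6000·14.1781] = 27.3744; exercise value = 20.2500 ≤ continuation, so V_u = 27.3744
Node d (S = 38.25): continuation = 1/1.09·[0.4000·14.1781 + 0.6000·0.7865] = 5.6359; exercise value = 0.0000 ≤ continuation, so V_d = 5.6359
Node 0 (S = 45): continuation = 1/1.09·[0.4000·27.3744 + 0.6000·5.6359] = 13.1480; exercise value = 0.0000 ≤ continuation, so V_0 = 13.1480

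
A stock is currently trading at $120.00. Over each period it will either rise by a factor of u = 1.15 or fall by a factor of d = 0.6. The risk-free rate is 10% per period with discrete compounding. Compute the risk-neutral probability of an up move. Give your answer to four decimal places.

p = 0.9091

Risk-neutral probability p = (1 + 0.1 − 0.6)/(1.15 − 0.6) = 0.5000/0.5500 = 0.9091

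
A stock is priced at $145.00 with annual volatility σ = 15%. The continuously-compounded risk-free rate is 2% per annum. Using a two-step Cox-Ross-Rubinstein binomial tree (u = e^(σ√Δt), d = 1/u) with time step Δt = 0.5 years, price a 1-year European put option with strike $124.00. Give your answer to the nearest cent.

$1.51

CRR parameters: u = e^(σ√Δt) = e^(0.15·√0.5) = 1.1119, d = 1/u = 0.8994
Per-period rate: rΔt = 0.02·0.5 = 0.01, so R = e^0.01 = 1.0101
Risk-neutral probability p = (e^0.01 − 0.8994)/(1.1119 − 0.8994) = 0.1107/0.2125 = 0.5208
Terminal stock prices: S_uu = 179.3, S_ud = 145, S_dd = 117.3
Terminal payoffs (K − S): max(-55.27, 0) = 0, max(-21, 0) = 0, max(6.716, 0) = 6.716
Node u (S = 161.2): V_u = e^(−0.01)·[0.5208·0.0000 + 0.4792·0.0000] = 0.0000
Node d (S = 130.4): V_d = e^(−0.01)·[0.5208·0.0000 + 0.4792·6.7156] = 3.1861
Node 0 (S = 145): V_0 = e^(−0.01)·[0.5208·0.0000 + 0.4792·3.1861] = 1.5116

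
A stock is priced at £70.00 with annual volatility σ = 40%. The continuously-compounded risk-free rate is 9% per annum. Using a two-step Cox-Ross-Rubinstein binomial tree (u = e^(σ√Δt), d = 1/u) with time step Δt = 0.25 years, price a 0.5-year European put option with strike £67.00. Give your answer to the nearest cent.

CRR parameters: u = e^(σ√Δt) = e^(0.4·√0.25) = 1.2214, d = 1/u = 0.8187
Per-period rate: rΔt = 0.09·0.25 = 0.0225, so R = e^0.0225 = 1.0228
Risk-neutral probability p = (e^0.0225 − 0.8187)/(1.2214 − 0.8187) = 0.2040/0.4027 = 0.5067
Terminal stock prices: S_uu = 104.4, S_ud = 70, S_dd = 46.92
Terminal payoffs (K − S): max(-37.43, 0) = 0, max(-3, 0) = 0, max(20.08, 0) = 20.08
Node u (S = 85.5): V_u = e^(−0.0225)·[0.5067·0.0000 + 0.4933·0.0000] = 0.0000
Node d (S = 57.31): V_d = e^(−0.0225)·[0.5067·0.0000 + 0.4933·20.0776] = 9.6844
Node 0 (S = 70): V_0 = e^(−0.0225)·[0.5067·0.0000 + 0.4933·9.6844] = 4.6712

£4.67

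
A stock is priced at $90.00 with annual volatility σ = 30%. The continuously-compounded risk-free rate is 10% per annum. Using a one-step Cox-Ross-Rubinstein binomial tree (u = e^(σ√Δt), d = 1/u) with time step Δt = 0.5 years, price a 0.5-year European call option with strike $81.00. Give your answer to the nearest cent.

$16.33

CRR parameters: u = e^(σ√Δt) = e^(0.3·√0.5) = 1.2363, d = 1/u = 0.8089
Per-period rate: rΔt = 0.1·0.5 = 0.05, so R = e^0.05 = 1.0513
Risk-neutral probability p = (e^0.05 − 0.8089)/(1.2363 − 0.8089) = 0.2424/0.4275 = 0.5671
Terminal stock prices: S_u = 111.3, S_d = 72.8
Terminal payoffs (S − K): max(30.27, 0) = 30.27, max(-8.203, 0) = 0
Node 0 (S = 90): V_0 = e^(−0.05)·[0.5671·30.2680 + 0.4329·0.0000] = 16.3281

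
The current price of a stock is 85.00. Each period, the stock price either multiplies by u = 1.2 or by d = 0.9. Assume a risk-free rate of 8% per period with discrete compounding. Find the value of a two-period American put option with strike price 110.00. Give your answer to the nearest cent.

Risk-neutral probability p = (1 + 0.08 − 0.9)/(1.2 − 0.9) = 0.1800/0.3000 = 0.6000
Terminal stock prices: S_uu = 122.4, S_ud = 91.8, S_dd = 68.85
Terminal payoffs (K − S): max(-12.4, 0) = 0, max(18.2, 0) = 18.2, max(41.15, 0) = 41.15
Node u (S = 102): continuation = 1/1.08·[0.6000·0.0000 + 0.4000·18.2000] = 6.7407; exercise value = 8.0000 > continuation, so V_u = 8.0000 (exercise)
Node d (S = 76.5): continuation = 1/1.08·[0.6000·18.2000 + 0.4000·41.1500] = 25.3519; exercise value = 33.5000 > continuation, so V_d = 33.5000 (exercise)
Node 0 (S = 85): continuation = 1/1.08·[0.6000·8.0000 + 0.4000·33.5000] = 16.8519; exercise value = 25.0000 > continuation, so V_0 = 25.0000 (exercise)

25.00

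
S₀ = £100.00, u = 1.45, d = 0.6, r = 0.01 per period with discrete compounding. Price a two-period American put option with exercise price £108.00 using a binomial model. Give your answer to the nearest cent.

Risk-neutral probability p = (1 + 0.01 − 0.6)/(1.45 − 0.6) = 0.4100/0.8500 = 0.4824
Terminal stock prices: S_uu = 210.2, S_ud = 87, S_dd = 36
Terminal payoffs (K − S): max(-102.2, 0) = 0, max(21, 0) = 21, max(72, 0) = 72
Node u (S = 145): continuation = 1/1.01·[0.4824·0.0000 + 0.5176·21.0000] = 10.7630; exercise value = 0.0000 ≤ continuation, so V_u = 10.7630
Node d (S = 60): continuation = 1/1.01·[0.4824·21.0000 + 0.5176·72.0000] = 46.9307; exercise value = 48.0000 > continuation, so V_d = 48.0000 (exercise)
Node 0 (S = 100): continuation = 1/1.01·[0.4824·10.7630 + 0.5176·48.0000] = 29.7412; exercise value = 8.0000 ≤ continuation, so V_0 = 29.7412

£29.74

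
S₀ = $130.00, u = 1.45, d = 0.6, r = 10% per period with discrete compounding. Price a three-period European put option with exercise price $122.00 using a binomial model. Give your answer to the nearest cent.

$17.10

Risk-neutral probability p = (1 + 0.1 − 0.6)/(1.45 − 0.6) = 0.5000/0.8500 = 0.5882
Terminal stock prices: S_uuu = 396.3, S_uud = 164, S_udd = 67.86, S_ddd = 28.08
Terminal payoffs (K − S): max(-274.3, 0) = 0, max(-41.99, 0) = 0, max(54.14, 0) = 54.14, max(93.92, 0) = 93.92
Node uu (S = 273.3): V_uu = 1/1.1·[0.5882·0.0000 + 0.4118·0.0000] = 0.0000
Node ud (S = 113.1): V_ud = 1/1.1·[0.5882·0.0000 + 0.4118·54.1400] = 20.2663
Node dd (S = 46.8): V_dd = 1/1.1·[0.5882·54.1400 + 0.4118·93.9200] = 64.1091
Node u (S = 188.5): V_u = 1/1.1·[0.5882·0.0000 + 0.4118·20.2663] = 7.5863
Node d (S = 78): V_d = 1/1.1·[0.5882·20.2663 + 0.4118·64.1091] = 34.8357
Node 0 (S = 130): V_0 = 1/1.1·[0.5882·7.5863 + 0.4118·34.8357] = 17.0969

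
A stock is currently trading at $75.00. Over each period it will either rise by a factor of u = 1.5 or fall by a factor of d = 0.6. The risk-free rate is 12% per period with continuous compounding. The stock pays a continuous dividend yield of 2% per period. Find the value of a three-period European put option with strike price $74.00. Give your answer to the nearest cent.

Per-period risk-free factor R = e^0.12 = 1.1275; dividend-adjusted growth = e^(0.12−0.02) = 1.1052.
Risk-neutral probability p = (1.1052 − 0.6)/(1.5 − 0.6) = 0.5052/0.9000 = 0.5613
Terminal stock prices: S_uuu = 253.1, S_uud = 101.2, S_udd = 40.5, S_ddd = 16.2
Terminal payoffs (K − S): max(-179.1, 0) = 0, max(-27.25, 0) = 0, max(33.5, 0) = 33.5, max(57.8, 0) = 57.8
Node uu (S = 168.8): V_uu = e^(−0.12)·[0.5613·0.0000 + 0.4387·0.0000] = 0.0000
Node ud (S = 67.5): V_ud = e^(−0.12)·[0.5613·0.0000 + 0.4387·33.5000] = 13.0346
Node dd (S = 27): V_dd = e^(−0.12)·[0.5613·33.5000 + 0.4387·57.8000] = 39.1667
Node u (S = 112.5): V_u = e^(−0.12)·[0.5613·0.0000 + 0.4387·13.0346] = 5.0716
Node d (S = 45): V_d = e^(−0.12)·[0.5613·13.0346 + 0.4387·39.1667] = 21.7284
Node 0 (S = 75): V_0 = e^(−0.12)·[0.5613·5.0716 + 0.4387·21.7284] = 10.9791

$10.98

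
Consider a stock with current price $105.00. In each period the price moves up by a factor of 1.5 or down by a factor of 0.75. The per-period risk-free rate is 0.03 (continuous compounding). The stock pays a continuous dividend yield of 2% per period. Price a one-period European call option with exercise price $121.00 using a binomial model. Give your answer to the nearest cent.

Per-period risk-free factor R = e^0.03 = 1.0305; dividend-adjusted growth = e^(0.03−0.02) = 1.0101.
Risk-neutral probability p = (1.0101 − 0.75)/(1.5 − 0.75) = 0.2601/0.7500 = 0.3467
Terminal stock prices: S_u = 157.5, S_d = 78.75
Terminal payoffs (S − K): max(36.5, 0) = 36.5, max(-42.25, 0) = 0
Node 0 (S = 105): V_0 = e^(−0.03)·[0.3467·36.5000 + 0.6533·0.0000] = 12.2817

$12.28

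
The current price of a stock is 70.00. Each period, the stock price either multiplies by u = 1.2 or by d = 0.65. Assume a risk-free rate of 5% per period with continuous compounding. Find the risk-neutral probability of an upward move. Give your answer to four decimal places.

p = 0.7296

Risk-neutral probability p = (e^0.05 − 0.65)/(1.2 − 0.65) = 0.4013/0.5500 = 0.7296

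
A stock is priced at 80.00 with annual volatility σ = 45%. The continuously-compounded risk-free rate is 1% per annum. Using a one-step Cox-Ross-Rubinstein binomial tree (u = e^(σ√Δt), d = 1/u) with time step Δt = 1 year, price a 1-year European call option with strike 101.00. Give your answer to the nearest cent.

9.69

CRR parameters: u = e^(σ√Δt) = e^(0.45·√1) = 1.5683, d = 1/u = 0.6376
Per-period rate: rΔt = 0.01·1 = 0.01, so R = e^0.01 = 1.0101
Risk-neutral probability p = (e^0.01 − 0.6376)/(1.5683 − 0.6376) = 0.3724/0.9307 = 0.4002
Terminal stock prices: S_u = 125.5, S_d = 51.01
Terminal payoffs (S − K): max(24.46, 0) = 24.46, max(-49.99, 0) = 0
Node 0 (S = 80): V_0 = e^(−0.01)·[0.4002·24.4650 + 0.5998·0.0000] = 9.6925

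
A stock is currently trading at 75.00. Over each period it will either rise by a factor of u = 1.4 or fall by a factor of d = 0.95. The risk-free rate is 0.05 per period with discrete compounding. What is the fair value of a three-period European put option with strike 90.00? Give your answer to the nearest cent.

10.44

Risk-neutral probability p = (1 + 0.05 − 0.95)/(1.4 − 0.95) = 0.1000/0.4500 = 0.2222
Terminal stock prices: S_uuu = 205.8, S_uud = 139.6, S_udd = 94.76, S_ddd = 64.3
Terminal payoffs (K − S): max(-115.8, 0) = 0, max(-49.65, 0) = 0, max(-4.763, 0) = 0, max(25.7, 0) = 25.7
Node uu (S = 147): V_uu = 1/1.05·[0.2222·0.0000 + 0.7778·0.0000] = 0.0000
Node ud (S = 99.75): V_ud = 1/1.05·[0.2222·0.0000 + 0.7778·0.0000] = 0.0000
Node dd (S = 67.69): V_dd = 1/1.05·[0.2222·0.0000 + 0.7778·25.6969] = 19.0347
Node u (S = 105): V_u = 1/1.05·[0.2222·0.0000 + 0.7778·0.0000] = 0.0000
Node d (S = 71.25): V_d = 1/1.05·[0.2222·0.0000 + 0.7778·19.0347] = 14.0998
Node 0 (S = 75): V_0 = 1/1.05·[0.2222·0.0000 + 0.7778·14.0998] = 10.4443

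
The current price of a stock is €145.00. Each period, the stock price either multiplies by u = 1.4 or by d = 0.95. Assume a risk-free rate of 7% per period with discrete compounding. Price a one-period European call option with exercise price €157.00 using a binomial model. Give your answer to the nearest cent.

€11.46

Risk-neutral probability p = (1 + 0.07 − 0.95)/(1.4 − 0.95) = 0.1200/0.4500 = 0.2667
Terminal stock prices: S_u = 203, S_d = 137.8
Terminal payoffs (S − K): max(46, 0) = 46, max(-19.25, 0) = 0
Node 0 (S = 145): V_0 = 1/1.07·[0.2667·46.0000 + 0.7333·0.0000] = 11.4642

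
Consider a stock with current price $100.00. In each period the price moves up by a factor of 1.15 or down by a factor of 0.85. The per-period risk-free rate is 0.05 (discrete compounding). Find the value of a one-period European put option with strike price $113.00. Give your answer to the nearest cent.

Risk-neutral probability p = (1 + 0.05 − 0.85)/(1.15 − 0.85) = 0.2000/0.3000 = 0.6667
Terminal stock prices: S_u = 115, S_d = 85
Terminal payoffs (K − S): max(-2, 0) = 0, max(28, 0) = 28
Node 0 (S = 100): V_0 = 1/1.05·[0.6667·0.0000 + 0.3333·28.0000] = 8.8889

$8.89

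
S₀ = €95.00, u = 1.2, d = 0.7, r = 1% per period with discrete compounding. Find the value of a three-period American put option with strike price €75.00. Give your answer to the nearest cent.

€7.35

Risk-neutral probability p = (1 + 0.01 − 0.7)/(1.2 − 0.7) = 0.3100/0.5000 = 0.6200
Terminal stock prices: S_uuu = 164.2, S_uud = 95.76, S_udd = 55.86, S_ddd = 32.58
Terminal payoffs (K − S): max(-89.16, 0) = 0, max(-20.76, 0) = 0, max(19.14, 0) = 19.14, max(42.42, 0) = 42.42
Node uu (S = 136.8): continuation = 1/1.01·[0.6200·0.0000 + 0.3800·0.0000] = 0.0000; exercise value = 0.0000 ≤ continuation, so V_uu = 0.0000
Node ud (S = 79.8): continuation = 1/1.01·[0.6200·0.0000 + 0.3800·19.1400] = 7.2012; exercise value = 0.0000 ≤ continuation, so V_ud = 7.2012
Node dd (S = 46.55): continuation = 1/1.01·[0.6200·19.1400 + 0.3800·42.4150] = 27.7074; exercise value = 28.4500 > continuation, so V_dd = 28.4500 (exercise)
Node u (S = 114): continuation = 1/1.01·[0.6200·0.0000 + 0.3800·7.2012] = 2.7094; exercise value = 0.0000 ≤ continuation, so V_u = 2.7094
Node d (S = 66.5): continuation = 1/1.01·[0.6200·7.2012 + 0.3800·28.4500] = 15.1245; exercise value = 8.5000 ≤ continuation, so V_d = 15.1245
Node 0 (S = 95): continuation = 1/1.01·[0.6200·2.7094 + 0.3800·15.1245] = 7.3536; exercise value = 0.0000 ≤ continuation, so V_0 = 7.3536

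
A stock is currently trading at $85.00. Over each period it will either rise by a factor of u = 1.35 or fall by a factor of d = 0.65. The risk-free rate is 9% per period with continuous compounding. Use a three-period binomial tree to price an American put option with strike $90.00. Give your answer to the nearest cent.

Risk-neutral probability p = (e^0.09 − 0.65)/(1.35 − 0.65) = 0.4442/0.7000 = 0.6345
Terminal stock prices: S_uuu = 209.1, S_uud = 100.7, S_udd = 48.48, S_ddd = 23.34
Terminal payoffs (K − S): max(-119.1, 0) = 0, max(-10.69, 0) = 0, max(41.52, 0) = 41.52, max(66.66, 0) = 66.66
Node uu (S = 154.9): continuation = e^(−0.09)·[0.6345·0.0000 + 0.3655·0.0000] = 0.0000; exercise value = 0.0000 ≤ continuation, so V_uu = 0.0000
Node ud (S = 74.59): continuation = e^(−0.09)·[0.6345·0.0000 + 0.3655·41.5181] = 13.8675; exercise value = 15.4125 > continuation, so V_ud = 15.4125 (exercise)
Node dd (S = 35.91): continuation = e^(−0.09)·[0.6345·41.5181 + 0.3655·66.6569] = 46.3413; exercise value = 54.0875 > continuation, so V_dd = 54.0875 (exercise)
Node u (S = 114.8): continuation = e^(−0.09)·[0.6345·0.0000 + 0.3655·15.4125] = 5.1479; exercise value = 0.0000 ≤ continuation, so V_u = 5.1479
Node d (S = 55.25): continuation = e^(−0.09)·[0.6345·15.4125 + 0.3655·54.0875] = 27.0038; exercise value = 34.7500 > continuation, so V_d = 34.7500 (exercise)
Node 0 (S = 85): continuation = e^(−0.09)·[0.6345·5.1479 + 0.3655·34.7500] = 14.5922; exercise value = 5.0000 ≤ continuation, so V_0 = 14.5922

$14.59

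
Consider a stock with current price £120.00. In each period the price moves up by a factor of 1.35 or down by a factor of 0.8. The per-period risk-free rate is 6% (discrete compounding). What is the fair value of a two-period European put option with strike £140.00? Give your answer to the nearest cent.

Risk-neutral probability p = (1 + 0.06 − 0.8)/(1.35 − 0.8) = 0.2600/0.5500 = 0.4727
Terminal stock prices: S_uu = 218.7, S_ud = 129.6, S_dd = 76.8
Terminal payoffs (K − S): max(-78.7, 0) = 0, max(10.4, 0) = 10.4, max(63.2, 0) = 63.2
Node u (S = 162): V_u = 1/1.06·[0.4727·0.0000 + 0.5273·10.4000] = 5.1732
Node d (S = 96): V_d = 1/1.06·[0.4727·10.4000 + 0.5273·63.2000] = 36.0755
Node 0 (S = 120): V_0 = 1/1.06·[0.4727·5.1732 + 0.5273·36.0755] = 20.2520

£20.25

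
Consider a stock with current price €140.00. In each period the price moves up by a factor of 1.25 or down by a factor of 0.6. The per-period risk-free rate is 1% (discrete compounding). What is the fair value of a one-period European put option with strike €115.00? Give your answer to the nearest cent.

Risk-neutral probability p = (1 + 0.01 − 0.6)/(1.25 − 0.6) = 0.4100/0.6500 = 0.6308
Terminal stock prices: S_u = 175, S_d = 84
Terminal payoffs (K − S): max(-60, 0) = 0, max(31, 0) = 31
Node 0 (S = 140): V_0 = 1/1.01·[0.6308·0.0000 + 0.3692·31.0000] = 11.3328

€11.33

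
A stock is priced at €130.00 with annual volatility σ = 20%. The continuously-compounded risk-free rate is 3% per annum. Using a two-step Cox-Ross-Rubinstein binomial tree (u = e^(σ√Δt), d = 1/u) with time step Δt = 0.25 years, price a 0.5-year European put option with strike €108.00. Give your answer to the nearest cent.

€0.37

CRR parameters: u = e^(σ√Δt) = e^(0.2·√0.25) = 1.1052, d = 1/u = 0.9048
Per-period rate: rΔt = 0.03·0.25 = 0.0075, so R = e^0.0075 = 1.0075
Risk-neutral probability p = (e^0.0075 − 0.9048)/(1.1052 − 0.9048) = 0.1027/0.2003 = 0.5126
Terminal stock prices: S_uu = 158.8, S_ud = 130, S_dd = 106.4
Terminal payoffs (K − S): max(-50.78, 0) = 0, max(-22, 0) = 0, max(1.565, 0) = 1.565
Node u (S = 143.7): V_u = e^(−0.0075)·[0.5126·0.0000 + 0.4874·0.0000] = 0.0000
Node d (S = 117.6): V_d = e^(−0.0075)·[0.5126·0.0000 + 0.4874·1.5650] = 0.7571
Node 0 (S = 130): V_0 = e^(−0.0075)·[0.5126·0.0000 + 0.4874·0.7571] = 0.3662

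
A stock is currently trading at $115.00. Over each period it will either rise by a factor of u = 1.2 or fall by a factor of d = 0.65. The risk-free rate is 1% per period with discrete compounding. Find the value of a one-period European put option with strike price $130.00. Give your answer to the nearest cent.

$18.90

Risk-neutral probability p = (1 + 0.01 − 0.65)/(1.2 − 0.65) = 0.3600/0.5500 = 0.6545
Terminal stock prices: S_u = 138, S_d = 74.75
Terminal payoffs (K − S): max(-8, 0) = 0, max(55.25, 0) = 55.25
Node 0 (S = 115): V_0 = 1/1.01·[0.6545·0.0000 + 0.3455·55.2500] = 18.8974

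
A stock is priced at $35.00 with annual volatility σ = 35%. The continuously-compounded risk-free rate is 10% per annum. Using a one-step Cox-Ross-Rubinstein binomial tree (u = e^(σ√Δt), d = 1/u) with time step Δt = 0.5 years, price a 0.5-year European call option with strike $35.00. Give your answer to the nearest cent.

$5.06

CRR parameters: u = e^(σ√Δt) = e^(0.35·√0.5) = 1.2808, d = 1/u = 0.7808
Per-period rate: rΔt = 0.1·0.5 = 0.05, so R = e^0.05 = 1.0513
Risk-neutral probability p = (e^0.05 − 0.7808)/(1.2808 − 0.7808) = 0.2705/0.5000 = 0.5410
Terminal stock prices: S_u = 44.83, S_d = 27.33
Terminal payoffs (S − K): max(9.828, 0) = 9.828, max(-7.673, 0) = 0
Node 0 (S = 35): V_0 = e^(−0.05)·[0.5410·9.8281 + 0.4590·0.0000] = 5.0575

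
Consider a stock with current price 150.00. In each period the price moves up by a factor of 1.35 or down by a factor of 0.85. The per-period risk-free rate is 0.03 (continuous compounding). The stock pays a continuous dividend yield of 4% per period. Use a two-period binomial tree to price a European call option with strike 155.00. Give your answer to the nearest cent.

Per-period risk-free factor R = e^0.03 = 1.0305; dividend-adjusted growth = e^(0.03−0.04) = 0.9900.
Risk-neutral probability p = (0.9900 − 0.85)/(1.35 − 0.85) = 0.1400/0.5000 = 0.2801
Terminal stock prices: S_uu = 273.4, S_ud = 172.1, S_dd = 108.4
Terminal payoffs (S − K): max(118.4, 0) = 118.4, max(17.12, 0) = 17.12, max(-46.63, 0) = 0
Node u (S = 202.5): V_u = e^(−0.03)·[0.2801·118.3750 + 0.7199·17.1250] = 44.1408
Node d (S = 127.5): V_d = e^(−0.03)·[0.2801·17.1250 + 0.7199·0.0000] = 4.6549
Node 0 (S = 150): V_0 = e^(−0.03)·[0.2801·44.1408 + 0.7199·4.6549] = 15.2505

15.25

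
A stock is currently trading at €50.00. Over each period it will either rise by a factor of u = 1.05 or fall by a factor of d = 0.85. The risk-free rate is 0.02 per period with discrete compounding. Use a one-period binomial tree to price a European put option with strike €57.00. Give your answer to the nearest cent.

Risk-neutral probability p = (1 + 0.02 − 0.85)/(1.05 − 0.85) = 0.1700/0.2000 = 0.8500
Terminal stock prices: S_u = 52.5, S_d = 42.5
Terminal payoffs (K − S): max(4.5, 0) = 4.5, max(14.5, 0) = 14.5
Node 0 (S = 50): V_0 = 1/1.02·[0.8500·4.5000 + 0.1500·14.5000] = 5.8824

€5.88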